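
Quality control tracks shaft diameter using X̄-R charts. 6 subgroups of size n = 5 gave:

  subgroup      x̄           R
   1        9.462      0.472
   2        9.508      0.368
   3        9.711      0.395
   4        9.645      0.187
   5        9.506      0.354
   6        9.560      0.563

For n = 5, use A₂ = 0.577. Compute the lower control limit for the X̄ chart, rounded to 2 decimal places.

X̄̄ = (9.462 + 9.508 + 9.711 + 9.645 + 9.506 + 9.560) / 6 = 57.3920 / 6 = 9.5653
R̄ = (0.472 + 0.368 + 0.395 + 0.187 + 0.354 + 0.563) / 6 = 2.3390 / 6 = 0.3898
LCL = X̄̄ − A₂·R̄ = 9.5653 − 0.577 × 0.3898 = 9.3404

9.34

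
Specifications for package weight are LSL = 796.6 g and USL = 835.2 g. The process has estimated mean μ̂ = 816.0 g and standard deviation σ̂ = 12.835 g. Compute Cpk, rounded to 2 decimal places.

Cpu = (USL − μ̂) / (3σ̂) = (835.2 − 816.0) / (3 × 12.835) = 0.4986; Cpl = (μ̂ − LSL) / (3σ̂) = (816.0 − 796.6) / (3 × 12.835) = 0.5038; Cpk = min(Cpu, Cpl) = 0.4986

0.50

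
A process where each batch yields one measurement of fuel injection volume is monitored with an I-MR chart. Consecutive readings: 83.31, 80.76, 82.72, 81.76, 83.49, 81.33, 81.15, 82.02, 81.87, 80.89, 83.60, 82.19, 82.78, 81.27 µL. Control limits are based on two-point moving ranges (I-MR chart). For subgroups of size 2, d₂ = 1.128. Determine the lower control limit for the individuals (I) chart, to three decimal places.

X̄ = (83.31 + 80.76 + 82.72 + 81.76 + 83.49 + 81.33 + 81.15 + 82.02 + 81.87 + 80.89 + 83.60 + 82.19 + 82.78 + 81.27) / 14 = 82.0814
Moving ranges: 2.55, 1.96, 0.96, 1.73, 2.16, 0.18, 0.87, 0.15, 0.98, 2.71, 1.41, 0.59, 1.51; M̄R̄ = 17.7600 / 13 = 1.3662
LCL = X̄ − 3·M̄R̄/d₂ = 82.0814 − 3 × 1.3662 / 1.128 = 78.4480

78.448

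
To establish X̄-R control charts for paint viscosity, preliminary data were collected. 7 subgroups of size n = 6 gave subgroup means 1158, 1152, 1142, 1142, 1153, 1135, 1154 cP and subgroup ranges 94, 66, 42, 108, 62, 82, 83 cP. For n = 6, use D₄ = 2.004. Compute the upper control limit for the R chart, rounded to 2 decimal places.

153.74

R̄ = (94 + 66 + 42 + 108 + 62 + 82 + 83) / 7 = 537.0000 / 7 = 76.7143
UCL_R = D₄·R̄ = 2.004 × 76.7143 = 153.7354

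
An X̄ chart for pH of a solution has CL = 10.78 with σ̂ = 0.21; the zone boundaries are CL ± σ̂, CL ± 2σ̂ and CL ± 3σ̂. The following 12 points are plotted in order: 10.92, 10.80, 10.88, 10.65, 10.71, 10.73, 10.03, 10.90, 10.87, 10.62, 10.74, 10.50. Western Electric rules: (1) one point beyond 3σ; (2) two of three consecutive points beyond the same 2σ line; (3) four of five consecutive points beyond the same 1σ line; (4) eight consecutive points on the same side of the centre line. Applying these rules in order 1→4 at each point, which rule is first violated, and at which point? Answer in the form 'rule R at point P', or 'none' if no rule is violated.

rule 1 at point 7

Zone of each point (C = within 1σ̂, B = 1σ̂–2σ̂, A = 2σ̂–3σ̂, * = beyond 3σ̂; sign = side of CL): 1:+C, 2:+C, 3:+C, 4:-C, 5:-C, 6:-C, 7:-*, 8:+C, 9:+C, 10:-C, 11:-C, 12:-B
Rule 1 (one point beyond the 3σ limits) is satisfied at point 7.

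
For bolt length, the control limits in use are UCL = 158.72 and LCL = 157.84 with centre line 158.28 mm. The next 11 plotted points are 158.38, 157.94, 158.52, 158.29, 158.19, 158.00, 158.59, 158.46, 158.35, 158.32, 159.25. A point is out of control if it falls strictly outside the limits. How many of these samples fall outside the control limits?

Compare each point to [157.84, 158.72]: sample 11 = 159.25 > UCL.

1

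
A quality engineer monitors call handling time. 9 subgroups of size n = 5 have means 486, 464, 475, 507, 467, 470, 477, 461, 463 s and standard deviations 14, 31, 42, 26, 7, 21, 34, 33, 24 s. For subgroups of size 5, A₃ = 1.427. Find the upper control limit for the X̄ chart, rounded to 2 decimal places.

511.23

X̄̄ = (486 + 464 + 475 + 507 + 467 + 470 + 477 + 461 + 463) / 9 = 474.4444
s̄ = (14 + 31 + 42 + 26 + 7 + 21 + 34 + 33 + 24) / 9 = 25.7778
UCL = X̄̄ + A₃·s̄ = 474.4444 + 1.427 × 25.7778 = 511.2293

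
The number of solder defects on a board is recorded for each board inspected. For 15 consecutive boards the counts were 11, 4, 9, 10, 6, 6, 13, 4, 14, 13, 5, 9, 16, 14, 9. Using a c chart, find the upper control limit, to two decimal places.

c̄ = (11 + 4 + 9 + 10 + 6 + 6 + 13 + 4 + 14 + 13 + 5 + 9 + 16 + 14 + 9) / 15 = 143 / 15 = 9.5333
UCL = c̄ + 3√c̄ = 9.5333 + 3 × √9.5333 = 9.5333 + 3 × 3.0876 = 18.7962

18.80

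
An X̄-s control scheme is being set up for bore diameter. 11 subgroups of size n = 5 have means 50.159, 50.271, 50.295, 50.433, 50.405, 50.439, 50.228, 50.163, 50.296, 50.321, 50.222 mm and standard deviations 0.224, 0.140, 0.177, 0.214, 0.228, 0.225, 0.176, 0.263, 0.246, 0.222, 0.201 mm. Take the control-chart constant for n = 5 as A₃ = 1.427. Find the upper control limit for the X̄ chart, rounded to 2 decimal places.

X̄̄ = (50.159 + 50.271 + 50.295 + 50.433 + 50.405 + 50.439 + 50.228 + 50.163 + 50.296 + 50.321 + 50.222) / 11 = 50.2938
s̄ = (0.224 + 0.140 + 0.177 + 0.214 + 0.228 + 0.225 + 0.176 + 0.263 + 0.246 + 0.222 + 0.201) / 11 = 0.2105
UCL = X̄̄ + A₃·s̄ = 50.2938 + 1.427 × 0.2105 = 50.5943

50.59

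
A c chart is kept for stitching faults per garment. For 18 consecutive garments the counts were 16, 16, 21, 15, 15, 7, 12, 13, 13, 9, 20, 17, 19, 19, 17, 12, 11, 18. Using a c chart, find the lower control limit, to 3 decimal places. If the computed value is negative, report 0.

c̄ = (16 + 16 + 21 + 15 + 15 + 7 + 12 + 13 + 13 + 9 + 20 + 17 + 19 + 19 + 17 + 12 + 11 + 18) / 18 = 270 / 18 = 15.0000
LCL = c̄ − 3√c̄ = 15.0000 − 3 × 3.8730 = 3.3810

3.381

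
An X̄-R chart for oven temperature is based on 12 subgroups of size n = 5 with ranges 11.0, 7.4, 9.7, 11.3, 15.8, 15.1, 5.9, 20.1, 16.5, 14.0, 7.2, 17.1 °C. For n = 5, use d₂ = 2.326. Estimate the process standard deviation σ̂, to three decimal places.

5.413

R̄ = (11.0 + 7.4 + 9.7 + 11.3 + 15.8 + 15.1 + 5.9 + 20.1 + 16.5 + 14.0 + 7.2 + 17.1) / 12 = 12.5917
σ̂ = R̄ / d₂ = 12.5917 / 2.326 = 5.4134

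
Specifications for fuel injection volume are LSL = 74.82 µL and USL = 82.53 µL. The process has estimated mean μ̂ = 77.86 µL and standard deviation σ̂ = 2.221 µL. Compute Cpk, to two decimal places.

0.46

Cpu = (USL − μ̂) / (3σ̂) = (82.53 − 77.86) / (3 × 2.221) = 0.7009; Cpl = (μ̂ − LSL) / (3σ̂) = (77.86 − 74.82) / (3 × 2.221) = 0.4563; Cpk = min(Cpu, Cpl) = 0.4563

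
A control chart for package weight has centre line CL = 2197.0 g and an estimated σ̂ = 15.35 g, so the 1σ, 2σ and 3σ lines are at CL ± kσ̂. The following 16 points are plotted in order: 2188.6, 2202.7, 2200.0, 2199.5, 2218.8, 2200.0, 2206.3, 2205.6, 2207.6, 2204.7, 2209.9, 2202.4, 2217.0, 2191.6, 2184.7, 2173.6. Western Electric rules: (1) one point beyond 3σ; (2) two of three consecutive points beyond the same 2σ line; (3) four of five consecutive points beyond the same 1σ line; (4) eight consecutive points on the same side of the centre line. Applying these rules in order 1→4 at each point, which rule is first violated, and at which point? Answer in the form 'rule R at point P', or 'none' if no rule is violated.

Zone of each point (C = within 1σ̂, B = 1σ̂–2σ̂, A = 2σ̂–3σ̂, * = beyond 3σ̂; sign = side of CL): 1:-C, 2:+C, 3:+C, 4:+C, 5:+B, 6:+C, 7:+C, 8:+C, 9:+C, 10:+C, 11:+C, 12:+C, 13:+B, 14:-C, 15:-C, 16:-B
Rule 4 (eight consecutive points on the same side of the centre line) is satisfied at point 9.

rule 4 at point 9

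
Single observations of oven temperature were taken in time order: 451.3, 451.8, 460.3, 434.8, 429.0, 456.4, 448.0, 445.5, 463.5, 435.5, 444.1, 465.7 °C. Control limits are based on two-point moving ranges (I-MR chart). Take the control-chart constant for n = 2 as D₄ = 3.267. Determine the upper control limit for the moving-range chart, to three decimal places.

Moving ranges: 0.5, 8.5, 25.5, 5.8, 27.4, 8.4, 2.5, 18.0, 28.0, 8.6, 21.6; M̄R̄ = 154.8000 / 11 = 14.0727
UCL_MR = D₄·M̄R̄ = 3.267 × 14.0727 = 45.9756

45.976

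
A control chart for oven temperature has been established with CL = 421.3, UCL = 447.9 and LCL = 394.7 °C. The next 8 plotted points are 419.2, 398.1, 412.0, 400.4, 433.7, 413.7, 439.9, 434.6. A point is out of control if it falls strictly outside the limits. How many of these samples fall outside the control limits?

0

All 8 points lie within [394.7, 447.9].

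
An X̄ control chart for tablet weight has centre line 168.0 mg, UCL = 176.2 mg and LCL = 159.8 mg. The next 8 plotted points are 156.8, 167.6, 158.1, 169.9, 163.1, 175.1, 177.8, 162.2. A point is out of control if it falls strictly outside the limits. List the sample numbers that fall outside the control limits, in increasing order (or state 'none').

Compare each point to [159.8, 176.2]: sample 1 = 156.8 < LCL; sample 3 = 158.1 < LCL; sample 7 = 177.8 > UCL.

1, 3, 7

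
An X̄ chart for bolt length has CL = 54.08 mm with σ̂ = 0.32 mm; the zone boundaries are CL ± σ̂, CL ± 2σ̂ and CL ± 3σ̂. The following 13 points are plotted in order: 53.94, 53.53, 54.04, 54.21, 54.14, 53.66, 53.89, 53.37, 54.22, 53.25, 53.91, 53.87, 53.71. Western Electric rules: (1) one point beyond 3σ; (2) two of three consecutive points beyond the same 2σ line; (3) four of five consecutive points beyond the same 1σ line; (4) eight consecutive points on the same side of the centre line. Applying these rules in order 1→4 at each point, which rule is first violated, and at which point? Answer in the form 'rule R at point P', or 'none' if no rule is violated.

rule 2 at point 10

Zone of each point (C = within 1σ̂, B = 1σ̂–2σ̂, A = 2σ̂–3σ̂, * = beyond 3σ̂; sign = side of CL): 1:-C, 2:-B, 3:-C, 4:+C, 5:+C, 6:-B, 7:-C, 8:-A, 9:+C, 10:-A, 11:-C, 12:-C, 13:-B
Rule 2 (two of three consecutive points beyond the same 2σ limit) is satisfied at point 10.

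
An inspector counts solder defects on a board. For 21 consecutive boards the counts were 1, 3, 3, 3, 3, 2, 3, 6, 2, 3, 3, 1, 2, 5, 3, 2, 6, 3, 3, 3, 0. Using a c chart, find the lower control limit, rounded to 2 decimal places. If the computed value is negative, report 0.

0.00

c̄ = (1 + 3 + 3 + 3 + 3 + 2 + 3 + 6 + 2 + 3 + 3 + 1 + 2 + 5 + 3 + 2 + 6 + 3 + 3 + 3 + 0) / 21 = 60 / 21 = 2.8571
LCL = c̄ − 3√c̄ = 2.8571 − 3 × 1.6903 = -2.2138 → 0 (cannot be negative)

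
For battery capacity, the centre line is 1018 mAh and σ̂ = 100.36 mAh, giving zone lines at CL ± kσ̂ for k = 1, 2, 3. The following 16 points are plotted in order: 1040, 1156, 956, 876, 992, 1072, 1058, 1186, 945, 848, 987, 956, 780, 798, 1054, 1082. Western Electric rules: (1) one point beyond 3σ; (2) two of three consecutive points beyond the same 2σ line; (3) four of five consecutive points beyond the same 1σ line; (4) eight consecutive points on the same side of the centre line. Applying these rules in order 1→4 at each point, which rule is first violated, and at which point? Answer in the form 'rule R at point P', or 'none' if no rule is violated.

Zone of each point (C = within 1σ̂, B = 1σ̂–2σ̂, A = 2σ̂–3σ̂, * = beyond 3σ̂; sign = side of CL): 1:+C, 2:+B, 3:-C, 4:-B, 5:-C, 6:+C, 7:+C, 8:+B, 9:-C, 10:-B, 11:-C, 12:-C, 13:-A, 14:-A, 15:+C, 16:+C
Rule 2 (two of three consecutive points beyond the same 2σ limit) is satisfied at point 14.

rule 2 at point 14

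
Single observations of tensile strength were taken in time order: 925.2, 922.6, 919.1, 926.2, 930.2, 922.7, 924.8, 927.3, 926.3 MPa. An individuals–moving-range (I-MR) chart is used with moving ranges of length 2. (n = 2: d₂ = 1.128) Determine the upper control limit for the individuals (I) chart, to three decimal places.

935.006

X̄ = (925.2 + 922.6 + 919.1 + 926.2 + 930.2 + 922.7 + 924.8 + 927.3 + 926.3) / 9 = 924.9333
Moving ranges: 2.6, 3.5, 7.1, 4.0, 7.5, 2.1, 2.5, 1.0; M̄R̄ = 30.3000 / 8 = 3.7875
UCL = X̄ + 3·M̄R̄/d₂ = 924.9333 + 3 × 3.7875 / 1.128 = 935.0065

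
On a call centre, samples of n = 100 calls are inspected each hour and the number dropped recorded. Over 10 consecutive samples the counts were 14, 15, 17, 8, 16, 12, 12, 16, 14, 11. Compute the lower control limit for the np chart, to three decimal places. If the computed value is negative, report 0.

p̄ = Σdᵢ / (k·n) = 135 / (10 × 100) = 0.13500
LCL = np̄ − 3·√(np̄(1−p̄)) = 13.5000 − 3 × 3.4172 = 3.2483

3.248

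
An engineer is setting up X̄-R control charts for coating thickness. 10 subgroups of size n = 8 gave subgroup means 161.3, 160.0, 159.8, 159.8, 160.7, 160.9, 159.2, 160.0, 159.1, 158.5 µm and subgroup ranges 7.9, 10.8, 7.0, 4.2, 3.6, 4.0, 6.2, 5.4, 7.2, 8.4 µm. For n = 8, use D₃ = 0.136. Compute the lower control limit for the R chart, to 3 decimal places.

R̄ = (7.9 + 10.8 + 7.0 + 4.2 + 3.6 + 4.0 + 6.2 + 5.4 + 7.2 + 8.4) / 10 = 64.7000 / 10 = 6.4700
LCL_R = D₃·R̄ = 0.136 × 6.4700 = 0.8799

0.880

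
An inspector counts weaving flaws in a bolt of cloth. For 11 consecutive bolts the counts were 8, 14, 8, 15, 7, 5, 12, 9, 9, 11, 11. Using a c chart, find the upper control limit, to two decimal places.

19.35

c̄ = (8 + 14 + 8 + 15 + 7 + 5 + 12 + 9 + 9 + 11 + 11) / 11 = 109 / 11 = 9.9091
UCL = c̄ + 3√c̄ = 9.9091 + 3 × √9.9091 = 9.9091 + 3 × 3.1479 = 19.3527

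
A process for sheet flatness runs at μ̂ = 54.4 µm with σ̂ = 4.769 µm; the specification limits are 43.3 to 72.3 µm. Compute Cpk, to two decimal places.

Cpu = (USL − μ̂) / (3σ̂) = (72.3 − 54.4) / (3 × 4.769) = 1.2511; Cpl = (μ̂ − LSL) / (3σ̂) = (54.4 − 43.3) / (3 × 4.769) = 0.7758; Cpk = min(Cpu, Cpl) = 0.7758

0.78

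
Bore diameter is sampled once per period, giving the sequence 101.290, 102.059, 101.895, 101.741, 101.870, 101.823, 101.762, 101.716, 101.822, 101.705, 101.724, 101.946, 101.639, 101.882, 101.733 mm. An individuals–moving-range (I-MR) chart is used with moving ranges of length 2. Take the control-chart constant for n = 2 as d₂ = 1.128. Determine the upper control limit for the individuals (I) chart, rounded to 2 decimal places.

X̄ = (101.290 + 102.059 + 101.895 + 101.741 + 101.870 + 101.823 + 101.762 + 101.716 + 101.822 + 101.705 + 101.724 + 101.946 + 101.639 + 101.882 + 101.733) / 15 = 101.7738
Moving ranges: 0.769, 0.164, 0.154, 0.129, 0.047, 0.061, 0.046, 0.106, 0.117, 0.019, 0.222, 0.307, 0.243, 0.149; M̄R̄ = 2.5330 / 14 = 0.1809
UCL = X̄ + 3·M̄R̄/d₂ = 101.7738 + 3 × 0.1809 / 1.128 = 102.2550

102.25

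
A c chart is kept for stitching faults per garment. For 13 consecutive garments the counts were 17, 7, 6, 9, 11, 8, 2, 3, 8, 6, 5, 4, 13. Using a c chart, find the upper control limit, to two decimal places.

15.89

c̄ = (17 + 7 + 6 + 9 + 11 + 8 + 2 + 3 + 8 + 6 + 5 + 4 + 13) / 13 = 99 / 13 = 7.6154
UCL = c̄ + 3√c̄ = 7.6154 + 3 × √7.6154 = 7.6154 + 3 × 2.7596 = 15.8942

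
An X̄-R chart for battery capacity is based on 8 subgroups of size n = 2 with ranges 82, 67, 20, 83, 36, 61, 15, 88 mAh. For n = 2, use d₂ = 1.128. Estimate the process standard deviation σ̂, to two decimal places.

R̄ = (82 + 67 + 20 + 83 + 36 + 61 + 15 + 88) / 8 = 56.5000
σ̂ = R̄ / d₂ = 56.5000 / 1.128 = 50.0887

50.09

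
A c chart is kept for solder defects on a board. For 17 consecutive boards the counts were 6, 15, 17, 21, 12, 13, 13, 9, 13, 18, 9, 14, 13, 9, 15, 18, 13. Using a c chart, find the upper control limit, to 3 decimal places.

c̄ = (6 + 15 + 17 + 21 + 12 + 13 + 13 + 9 + 13 + 18 + 9 + 14 + 13 + 9 + 15 + 18 + 13) / 17 = 228 / 17 = 13.4118
UCL = c̄ + 3√c̄ = 13.4118 + 3 × √13.4118 = 13.4118 + 3 × 3.6622 = 24.3984

24.398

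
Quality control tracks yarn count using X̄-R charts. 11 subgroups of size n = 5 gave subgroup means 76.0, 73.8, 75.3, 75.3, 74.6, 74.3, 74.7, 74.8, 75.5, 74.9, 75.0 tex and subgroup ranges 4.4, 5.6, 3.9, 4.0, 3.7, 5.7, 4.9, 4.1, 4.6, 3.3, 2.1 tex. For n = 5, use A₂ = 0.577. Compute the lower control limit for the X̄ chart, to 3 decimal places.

72.499

X̄̄ = (76.0 + 73.8 + 75.3 + 75.3 + 74.6 + 74.3 + 74.7 + 74.8 + 75.5 + 74.9 + 75.0) / 11 = 824.2000 / 11 = 74.9273
R̄ = (4.4 + 5.6 + 3.9 + 4.0 + 3.7 + 5.7 + 4.9 + 4.1 + 4.6 + 3.3 + 2.1) / 11 = 46.3000 / 11 = 4.2091
LCL = X̄̄ − A₂·R̄ = 74.9273 − 0.577 × 4.2091 = 72.4986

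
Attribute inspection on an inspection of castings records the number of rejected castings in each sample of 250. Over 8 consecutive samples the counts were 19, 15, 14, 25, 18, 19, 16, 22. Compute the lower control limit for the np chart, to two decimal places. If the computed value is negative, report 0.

p̄ = Σdᵢ / (k·n) = 148 / (8 × 250) = 0.07400
LCL = np̄ − 3·√(np̄(1−p̄)) = 18.5000 − 3 × 4.1390 = 6.0831

6.08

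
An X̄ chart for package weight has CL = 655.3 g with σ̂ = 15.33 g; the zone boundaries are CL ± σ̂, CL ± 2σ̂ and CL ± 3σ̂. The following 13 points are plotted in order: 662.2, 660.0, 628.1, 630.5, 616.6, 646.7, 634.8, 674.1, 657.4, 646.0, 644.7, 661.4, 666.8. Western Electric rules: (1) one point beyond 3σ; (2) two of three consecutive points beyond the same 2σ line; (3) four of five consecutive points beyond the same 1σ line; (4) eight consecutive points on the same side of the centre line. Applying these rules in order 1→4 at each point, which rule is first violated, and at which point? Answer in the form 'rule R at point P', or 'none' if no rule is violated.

rule 3 at point 7

Zone of each point (C = within 1σ̂, B = 1σ̂–2σ̂, A = 2σ̂–3σ̂, * = beyond 3σ̂; sign = side of CL): 1:+C, 2:+C, 3:-B, 4:-B, 5:-A, 6:-C, 7:-B, 8:+B, 9:+C, 10:-C, 11:-C, 12:+C, 13:+C
Rule 3 (four of five consecutive points beyond the same 1σ limit) is satisfied at point 7.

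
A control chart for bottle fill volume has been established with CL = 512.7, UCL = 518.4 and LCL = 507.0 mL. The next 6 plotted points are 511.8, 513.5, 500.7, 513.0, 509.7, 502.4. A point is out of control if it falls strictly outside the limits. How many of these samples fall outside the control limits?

2

Compare each point to [507.0, 518.4]: sample 3 = 500.7 < LCL; sample 6 = 502.4 < LCL.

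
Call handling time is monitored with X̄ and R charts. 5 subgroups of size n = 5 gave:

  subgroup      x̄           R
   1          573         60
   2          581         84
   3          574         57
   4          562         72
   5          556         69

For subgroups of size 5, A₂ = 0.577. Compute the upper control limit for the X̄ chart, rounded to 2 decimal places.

608.67

X̄̄ = (573 + 581 + 574 + 562 + 556) / 5 = 2846.0000 / 5 = 569.2000
R̄ = (60 + 84 + 57 + 72 + 69) / 5 = 342.0000 / 5 = 68.4000
UCL = X̄̄ + A₂·R̄ = 569.2000 + 0.577 × 68.4000 = 608.6668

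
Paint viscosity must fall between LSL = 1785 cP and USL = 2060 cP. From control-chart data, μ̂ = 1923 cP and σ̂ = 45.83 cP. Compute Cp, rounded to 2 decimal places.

Cp = (USL − LSL) / (6σ̂) = (2060 − 1785) / (6 × 45.83) = 275.0000 / 274.9800 = 1.0001

1.00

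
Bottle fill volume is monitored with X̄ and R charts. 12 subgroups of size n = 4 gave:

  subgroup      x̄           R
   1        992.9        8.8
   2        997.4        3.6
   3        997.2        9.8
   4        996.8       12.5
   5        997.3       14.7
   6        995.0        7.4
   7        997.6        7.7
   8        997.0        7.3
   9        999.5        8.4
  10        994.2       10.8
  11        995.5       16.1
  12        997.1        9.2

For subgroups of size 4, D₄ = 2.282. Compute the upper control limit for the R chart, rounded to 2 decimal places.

22.12

R̄ = (8.8 + 3.6 + 9.8 + 12.5 + 14.7 + 7.4 + 7.7 + 7.3 + 8.4 + 10.8 + 16.1 + 9.2) / 12 = 116.3000 / 12 = 9.6917
UCL_R = D₄·R̄ = 2.282 × 9.6917 = 22.1164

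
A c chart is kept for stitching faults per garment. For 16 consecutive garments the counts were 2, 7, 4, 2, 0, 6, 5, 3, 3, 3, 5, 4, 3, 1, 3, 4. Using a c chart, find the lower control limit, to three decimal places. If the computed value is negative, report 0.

0.000

c̄ = (2 + 7 + 4 + 2 + 0 + 6 + 5 + 3 + 3 + 3 + 5 + 4 + 3 + 1 + 3 + 4) / 16 = 55 / 16 = 3.4375
LCL = c̄ − 3√c̄ = 3.4375 − 3 × 1.8540 = -2.1246 → 0 (cannot be negative)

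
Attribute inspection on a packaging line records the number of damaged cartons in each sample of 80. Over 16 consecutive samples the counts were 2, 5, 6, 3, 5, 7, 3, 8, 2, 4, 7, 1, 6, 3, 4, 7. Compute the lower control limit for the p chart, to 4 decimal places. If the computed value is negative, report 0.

p̄ = Σdᵢ / (k·n) = 73 / (16 × 80) = 0.05703
LCL = p̄ − 3·√(p̄(1−p̄)/n) = 0.05703 − 3 × 0.02593 = -0.02075 → 0 (negative, so LCL = 0)

0.0000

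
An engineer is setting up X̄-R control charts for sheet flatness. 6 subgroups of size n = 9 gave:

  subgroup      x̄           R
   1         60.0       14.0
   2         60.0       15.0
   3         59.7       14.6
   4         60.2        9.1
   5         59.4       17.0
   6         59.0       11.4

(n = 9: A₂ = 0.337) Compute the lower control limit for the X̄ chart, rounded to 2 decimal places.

X̄̄ = (60.0 + 60.0 + 59.7 + 60.2 + 59.4 + 59.0) / 6 = 358.3000 / 6 = 59.7167
R̄ = (14.0 + 15.0 + 14.6 + 9.1 + 17.0 + 11.4) / 6 = 81.1000 / 6 = 13.5167
LCL = X̄̄ − A₂·R̄ = 59.7167 − 0.337 × 13.5167 = 55.1616

55.16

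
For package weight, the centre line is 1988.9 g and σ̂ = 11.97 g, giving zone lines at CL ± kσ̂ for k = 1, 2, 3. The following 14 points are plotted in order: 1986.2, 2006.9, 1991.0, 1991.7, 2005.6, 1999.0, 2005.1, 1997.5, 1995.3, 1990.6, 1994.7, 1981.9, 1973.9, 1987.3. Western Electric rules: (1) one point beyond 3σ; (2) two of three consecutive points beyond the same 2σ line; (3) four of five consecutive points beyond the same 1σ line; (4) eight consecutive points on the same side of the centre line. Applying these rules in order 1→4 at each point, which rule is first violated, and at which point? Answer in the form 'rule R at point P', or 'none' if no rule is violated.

rule 4 at point 9

Zone of each point (C = within 1σ̂, B = 1σ̂–2σ̂, A = 2σ̂–3σ̂, * = beyond 3σ̂; sign = side of CL): 1:-C, 2:+B, 3:+C, 4:+C, 5:+B, 6:+C, 7:+B, 8:+C, 9:+C, 10:+C, 11:+C, 12:-C, 13:-B, 14:-C
Rule 4 (eight consecutive points on the same side of the centre line) is satisfied at point 9.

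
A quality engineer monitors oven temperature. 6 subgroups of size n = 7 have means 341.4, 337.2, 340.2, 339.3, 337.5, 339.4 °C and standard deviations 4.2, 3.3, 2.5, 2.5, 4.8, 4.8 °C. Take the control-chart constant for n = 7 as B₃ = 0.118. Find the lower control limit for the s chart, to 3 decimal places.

0.435

s̄ = (4.2 + 3.3 + 2.5 + 2.5 + 4.8 + 4.8) / 6 = 3.6833
LCL_s = B₃·s̄ = 0.118 × 3.6833 = 0.4346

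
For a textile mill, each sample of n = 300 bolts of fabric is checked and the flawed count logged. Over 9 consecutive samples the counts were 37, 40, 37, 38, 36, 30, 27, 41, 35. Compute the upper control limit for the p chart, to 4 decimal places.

p̄ = Σdᵢ / (k·n) = 321 / (9 × 300) = 0.11889
UCL = p̄ + 3·√(p̄(1−p̄)/n) = 0.11889 + 3 × √(0.11889×0.88111/300) = 0.11889 + 3 × 0.01869 = 0.17495

0.1749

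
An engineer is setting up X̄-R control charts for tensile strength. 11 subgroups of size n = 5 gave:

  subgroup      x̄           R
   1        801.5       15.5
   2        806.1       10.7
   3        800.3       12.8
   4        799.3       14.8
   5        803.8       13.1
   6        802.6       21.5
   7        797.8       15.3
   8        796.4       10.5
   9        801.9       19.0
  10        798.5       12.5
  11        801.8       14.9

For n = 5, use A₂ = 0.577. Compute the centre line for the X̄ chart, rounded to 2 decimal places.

X̄̄ = (801.5 + 806.1 + 800.3 + 799.3 + 803.8 + 802.6 + 797.8 + 796.4 + 801.9 + 798.5 + 801.8) / 11 = 8810.0000 / 11 = 800.9091
CL = X̄̄ = 800.9091

800.91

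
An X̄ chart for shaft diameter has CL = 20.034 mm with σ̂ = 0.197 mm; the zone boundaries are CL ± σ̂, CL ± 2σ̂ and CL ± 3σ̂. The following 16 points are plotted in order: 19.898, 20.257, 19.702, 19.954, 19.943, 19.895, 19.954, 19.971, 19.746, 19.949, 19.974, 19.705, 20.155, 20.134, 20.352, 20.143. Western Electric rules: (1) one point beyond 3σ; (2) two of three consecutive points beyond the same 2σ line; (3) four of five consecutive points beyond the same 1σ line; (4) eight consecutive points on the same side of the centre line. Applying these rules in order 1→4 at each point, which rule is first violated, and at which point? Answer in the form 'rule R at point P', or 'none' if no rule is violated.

Zone of each point (C = within 1σ̂, B = 1σ̂–2σ̂, A = 2σ̂–3σ̂, * = beyond 3σ̂; sign = side of CL): 1:-C, 2:+B, 3:-B, 4:-C, 5:-C, 6:-C, 7:-C, 8:-C, 9:-B, 10:-C, 11:-C, 12:-B, 13:+C, 14:+C, 15:+B, 16:+C
Rule 4 (eight consecutive points on the same side of the centre line) is satisfied at point 10.

rule 4 at point 10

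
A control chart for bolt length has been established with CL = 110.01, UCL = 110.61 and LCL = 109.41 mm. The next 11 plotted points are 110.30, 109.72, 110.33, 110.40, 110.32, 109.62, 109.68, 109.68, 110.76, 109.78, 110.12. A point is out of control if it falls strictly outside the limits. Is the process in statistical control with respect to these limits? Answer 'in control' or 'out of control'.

Compare each point to [109.41, 110.61]: sample 9 = 110.76 > UCL.

out of control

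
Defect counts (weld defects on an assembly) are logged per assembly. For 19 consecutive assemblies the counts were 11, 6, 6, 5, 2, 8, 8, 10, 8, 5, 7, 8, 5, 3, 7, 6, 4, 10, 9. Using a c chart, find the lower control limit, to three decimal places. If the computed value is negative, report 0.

0.000

c̄ = (11 + 6 + 6 + 5 + 2 + 8 + 8 + 10 + 8 + 5 + 7 + 8 + 5 + 3 + 7 + 6 + 4 + 10 + 9) / 19 = 128 / 19 = 6.7368
LCL = c̄ − 3√c̄ = 6.7368 − 3 × 2.5955 = -1.0498 → 0 (cannot be negative)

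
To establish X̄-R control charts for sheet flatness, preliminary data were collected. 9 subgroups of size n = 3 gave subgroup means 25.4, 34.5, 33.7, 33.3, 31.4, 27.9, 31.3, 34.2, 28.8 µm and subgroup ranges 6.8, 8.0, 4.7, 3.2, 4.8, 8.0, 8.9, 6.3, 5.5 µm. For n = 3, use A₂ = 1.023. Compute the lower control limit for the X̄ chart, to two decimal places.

X̄̄ = (25.4 + 34.5 + 33.7 + 33.3 + 31.4 + 27.9 + 31.3 + 34.2 + 28.8) / 9 = 280.5000 / 9 = 31.1667
R̄ = (6.8 + 8.0 + 4.7 + 3.2 + 4.8 + 8.0 + 8.9 + 6.3 + 5.5) / 9 = 56.2000 / 9 = 6.2444
LCL = X̄̄ − A₂·R̄ = 31.1667 − 1.023 × 6.2444 = 24.7786

24.78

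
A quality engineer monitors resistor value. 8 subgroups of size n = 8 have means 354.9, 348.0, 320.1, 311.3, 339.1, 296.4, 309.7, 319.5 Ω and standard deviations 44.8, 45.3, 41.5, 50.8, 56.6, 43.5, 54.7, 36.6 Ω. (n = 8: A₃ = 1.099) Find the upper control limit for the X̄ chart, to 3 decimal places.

376.226

X̄̄ = (354.9 + 348.0 + 320.1 + 311.3 + 339.1 + 296.4 + 309.7 + 319.5) / 8 = 324.8750
s̄ = (44.8 + 45.3 + 41.5 + 50.8 + 56.6 + 43.5 + 54.7 + 36.6) / 8 = 46.7250
UCL = X̄̄ + A₃·s̄ = 324.8750 + 1.099 × 46.7250 = 376.2258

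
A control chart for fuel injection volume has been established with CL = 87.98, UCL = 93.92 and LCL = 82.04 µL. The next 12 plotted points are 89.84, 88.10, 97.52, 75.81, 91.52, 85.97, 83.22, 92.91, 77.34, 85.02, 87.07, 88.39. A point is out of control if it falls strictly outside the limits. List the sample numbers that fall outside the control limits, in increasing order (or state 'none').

Compare each point to [82.04, 93.92]: sample 3 = 97.52 > UCL; sample 4 = 75.81 < LCL; sample 9 = 77.34 < LCL.

3, 4, 9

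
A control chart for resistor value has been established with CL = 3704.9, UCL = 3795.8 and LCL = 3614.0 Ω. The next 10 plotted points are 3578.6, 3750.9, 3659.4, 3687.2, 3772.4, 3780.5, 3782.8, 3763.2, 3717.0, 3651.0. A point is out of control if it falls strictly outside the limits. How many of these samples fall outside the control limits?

Compare each point to [3614.0, 3795.8]: sample 1 = 3578.6 < LCL.

1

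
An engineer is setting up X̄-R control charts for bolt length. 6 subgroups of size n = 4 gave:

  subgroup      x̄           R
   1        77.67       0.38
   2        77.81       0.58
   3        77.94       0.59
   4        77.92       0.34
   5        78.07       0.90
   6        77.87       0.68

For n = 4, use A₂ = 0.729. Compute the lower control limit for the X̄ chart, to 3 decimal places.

77.458

X̄̄ = (77.67 + 77.81 + 77.94 + 77.92 + 78.07 + 77.87) / 6 = 467.2800 / 6 = 77.8800
R̄ = (0.38 + 0.58 + 0.59 + 0.34 + 0.90 + 0.68) / 6 = 3.4700 / 6 = 0.5783
LCL = X̄̄ − A₂·R̄ = 77.8800 − 0.729 × 0.5783 = 77.4584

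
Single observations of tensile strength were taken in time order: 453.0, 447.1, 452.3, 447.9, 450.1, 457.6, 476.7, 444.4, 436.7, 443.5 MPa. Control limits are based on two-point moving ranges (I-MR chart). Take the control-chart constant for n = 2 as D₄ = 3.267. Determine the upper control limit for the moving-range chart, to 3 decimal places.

Moving ranges: 5.9, 5.2, 4.4, 2.2, 7.5, 19.1, 32.3, 7.7, 6.8; M̄R̄ = 91.1000 / 9 = 10.1222
UCL_MR = D₄·M̄R̄ = 3.267 × 10.1222 = 33.0693

33.069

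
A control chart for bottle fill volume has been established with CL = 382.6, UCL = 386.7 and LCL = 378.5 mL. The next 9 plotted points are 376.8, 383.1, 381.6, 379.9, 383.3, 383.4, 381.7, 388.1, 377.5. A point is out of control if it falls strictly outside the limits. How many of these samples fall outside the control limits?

3

Compare each point to [378.5, 386.7]: sample 1 = 376.8 < LCL; sample 8 = 388.1 > UCL; sample 9 = 377.5 < LCL.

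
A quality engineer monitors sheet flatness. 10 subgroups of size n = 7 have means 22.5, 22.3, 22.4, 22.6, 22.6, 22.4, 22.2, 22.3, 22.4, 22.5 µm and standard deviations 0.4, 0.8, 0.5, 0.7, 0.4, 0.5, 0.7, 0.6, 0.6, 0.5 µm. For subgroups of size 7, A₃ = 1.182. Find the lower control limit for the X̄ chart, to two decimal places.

21.75

X̄̄ = (22.5 + 22.3 + 22.4 + 22.6 + 22.6 + 22.4 + 22.2 + 22.3 + 22.4 + 22.5) / 10 = 22.4200
s̄ = (0.4 + 0.8 + 0.5 + 0.7 + 0.4 + 0.5 + 0.7 + 0.6 + 0.6 + 0.5) / 10 = 0.5700
LCL = X̄̄ − A₃·s̄ = 22.4200 − 1.182 × 0.5700 = 21.7463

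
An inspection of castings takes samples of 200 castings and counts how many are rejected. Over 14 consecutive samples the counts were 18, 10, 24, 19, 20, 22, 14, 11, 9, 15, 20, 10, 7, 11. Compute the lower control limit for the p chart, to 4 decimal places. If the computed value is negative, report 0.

0.0191

p̄ = Σdᵢ / (k·n) = 210 / (14 × 200) = 0.07500
LCL = p̄ − 3·√(p̄(1−p̄)/n) = 0.07500 − 3 × 0.01862 = 0.01913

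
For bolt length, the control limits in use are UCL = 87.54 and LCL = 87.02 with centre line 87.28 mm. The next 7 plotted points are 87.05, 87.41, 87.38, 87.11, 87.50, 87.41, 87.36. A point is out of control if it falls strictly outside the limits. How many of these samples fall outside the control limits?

0

All 7 points lie within [87.02, 87.54].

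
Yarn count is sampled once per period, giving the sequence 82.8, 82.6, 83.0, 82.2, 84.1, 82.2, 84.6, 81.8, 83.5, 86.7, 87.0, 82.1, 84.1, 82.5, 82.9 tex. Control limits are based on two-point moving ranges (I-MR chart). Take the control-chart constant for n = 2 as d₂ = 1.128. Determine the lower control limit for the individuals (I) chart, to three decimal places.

78.819

X̄ = (82.8 + 82.6 + 83.0 + 82.2 + 84.1 + 82.2 + 84.6 + 81.8 + 83.5 + 86.7 + 87.0 + 82.1 + 84.1 + 82.5 + 82.9) / 15 = 83.4733
Moving ranges: 0.2, 0.4, 0.8, 1.9, 1.9, 2.4, 2.8, 1.7, 3.2, 0.3, 4.9, 2.0, 1.6, 0.4; M̄R̄ = 24.5000 / 14 = 1.7500
LCL = X̄ − 3·M̄R̄/d₂ = 83.4733 − 3 × 1.7500 / 1.128 = 78.8191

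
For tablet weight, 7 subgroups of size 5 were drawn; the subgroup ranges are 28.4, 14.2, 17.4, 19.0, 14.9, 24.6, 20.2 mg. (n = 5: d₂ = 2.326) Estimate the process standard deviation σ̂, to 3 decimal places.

R̄ = (28.4 + 14.2 + 17.4 + 19.0 + 14.9 + 24.6 + 20.2) / 7 = 19.8143
σ̂ = R̄ / d₂ = 19.8143 / 2.326 = 8.5186

8.519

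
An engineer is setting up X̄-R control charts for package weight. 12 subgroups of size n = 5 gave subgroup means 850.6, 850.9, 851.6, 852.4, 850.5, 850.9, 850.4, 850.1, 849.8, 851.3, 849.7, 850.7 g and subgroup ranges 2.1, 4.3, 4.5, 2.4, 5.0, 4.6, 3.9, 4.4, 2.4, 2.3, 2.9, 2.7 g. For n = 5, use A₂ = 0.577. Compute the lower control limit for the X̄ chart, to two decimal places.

X̄̄ = (850.6 + 850.9 + 851.6 + 852.4 + 850.5 + 850.9 + 850.4 + 850.1 + 849.8 + 851.3 + 849.7 + 850.7) / 12 = 10208.9000 / 12 = 850.7417
R̄ = (2.1 + 4.3 + 4.5 + 2.4 + 5.0 + 4.6 + 3.9 + 4.4 + 2.4 + 2.3 + 2.9 + 2.7) / 12 = 41.5000 / 12 = 3.4583
LCL = X̄̄ − A₂·R̄ = 850.7417 − 0.577 × 3.4583 = 848.7462

848.75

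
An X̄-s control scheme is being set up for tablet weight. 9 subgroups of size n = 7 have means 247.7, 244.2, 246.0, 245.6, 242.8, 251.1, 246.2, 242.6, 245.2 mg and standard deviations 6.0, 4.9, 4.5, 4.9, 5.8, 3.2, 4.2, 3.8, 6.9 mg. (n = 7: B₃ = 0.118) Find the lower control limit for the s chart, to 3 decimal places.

s̄ = (6.0 + 4.9 + 4.5 + 4.9 + 5.8 + 3.2 + 4.2 + 3.8 + 6.9) / 9 = 4.9111
LCL_s = B₃·s̄ = 0.118 × 4.9111 = 0.5795

0.580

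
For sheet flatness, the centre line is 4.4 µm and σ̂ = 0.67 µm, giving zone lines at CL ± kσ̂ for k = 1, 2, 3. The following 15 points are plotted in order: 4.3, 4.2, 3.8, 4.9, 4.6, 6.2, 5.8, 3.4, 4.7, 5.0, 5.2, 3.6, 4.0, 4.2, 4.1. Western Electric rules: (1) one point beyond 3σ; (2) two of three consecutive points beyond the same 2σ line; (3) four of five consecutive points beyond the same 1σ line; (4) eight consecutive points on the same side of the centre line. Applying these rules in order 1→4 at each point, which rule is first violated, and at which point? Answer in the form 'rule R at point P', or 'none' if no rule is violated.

rule 2 at point 7

Zone of each point (C = within 1σ̂, B = 1σ̂–2σ̂, A = 2σ̂–3σ̂, * = beyond 3σ̂; sign = side of CL): 1:-C, 2:-C, 3:-C, 4:+C, 5:+C, 6:+A, 7:+A, 8:-B, 9:+C, 10:+C, 11:+B, 12:-B, 13:-C, 14:-C, 15:-C
Rule 2 (two of three consecutive points beyond the same 2σ limit) is satisfied at point 7.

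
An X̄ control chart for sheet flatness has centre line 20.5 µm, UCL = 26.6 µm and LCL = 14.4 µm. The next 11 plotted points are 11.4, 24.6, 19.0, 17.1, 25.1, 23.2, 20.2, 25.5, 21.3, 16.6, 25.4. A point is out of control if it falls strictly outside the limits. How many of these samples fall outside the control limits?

1

Compare each point to [14.4, 26.6]: sample 1 = 11.4 < LCL.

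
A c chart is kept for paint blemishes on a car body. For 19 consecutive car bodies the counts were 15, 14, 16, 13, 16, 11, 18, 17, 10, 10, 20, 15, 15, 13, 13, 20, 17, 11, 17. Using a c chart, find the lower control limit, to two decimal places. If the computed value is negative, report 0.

3.25

c̄ = (15 + 14 + 16 + 13 + 16 + 11 + 18 + 17 + 10 + 10 + 20 + 15 + 15 + 13 + 13 + 20 + 17 + 11 + 17) / 19 = 281 / 19 = 14.7895
LCL = c̄ − 3√c̄ = 14.7895 − 3 × 3.8457 = 3.2523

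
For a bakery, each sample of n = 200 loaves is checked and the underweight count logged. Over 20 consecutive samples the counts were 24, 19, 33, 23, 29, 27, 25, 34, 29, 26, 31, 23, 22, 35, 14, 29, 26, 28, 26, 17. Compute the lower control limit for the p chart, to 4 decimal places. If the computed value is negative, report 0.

p̄ = Σdᵢ / (k·n) = 520 / (20 × 200) = 0.13000
LCL = p̄ − 3·√(p̄(1−p̄)/n) = 0.13000 − 3 × 0.02378 = 0.05866

0.0587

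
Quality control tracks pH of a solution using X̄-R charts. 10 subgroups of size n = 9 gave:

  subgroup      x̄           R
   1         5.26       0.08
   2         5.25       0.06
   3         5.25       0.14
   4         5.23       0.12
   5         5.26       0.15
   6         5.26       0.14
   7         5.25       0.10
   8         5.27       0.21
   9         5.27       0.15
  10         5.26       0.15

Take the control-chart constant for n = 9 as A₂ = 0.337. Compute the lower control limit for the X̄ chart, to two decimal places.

X̄̄ = (5.26 + 5.25 + 5.25 + 5.23 + 5.26 + 5.26 + 5.25 + 5.27 + 5.27 + 5.26) / 10 = 52.5600 / 10 = 5.2560
R̄ = (0.08 + 0.06 + 0.14 + 0.12 + 0.15 + 0.14 + 0.10 + 0.21 + 0.15 + 0.15) / 10 = 1.3000 / 10 = 0.1300
LCL = X̄̄ − A₂·R̄ = 5.2560 − 0.337 × 0.1300 = 5.2122

5.21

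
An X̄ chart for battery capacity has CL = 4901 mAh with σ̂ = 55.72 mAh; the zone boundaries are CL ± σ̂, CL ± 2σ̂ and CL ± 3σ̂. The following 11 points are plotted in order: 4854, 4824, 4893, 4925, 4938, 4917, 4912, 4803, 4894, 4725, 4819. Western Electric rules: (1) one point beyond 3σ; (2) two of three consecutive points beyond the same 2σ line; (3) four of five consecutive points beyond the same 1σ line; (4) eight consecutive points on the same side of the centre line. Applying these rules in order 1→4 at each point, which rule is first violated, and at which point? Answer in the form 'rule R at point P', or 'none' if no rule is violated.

Zone of each point (C = within 1σ̂, B = 1σ̂–2σ̂, A = 2σ̂–3σ̂, * = beyond 3σ̂; sign = side of CL): 1:-C, 2:-B, 3:-C, 4:+C, 5:+C, 6:+C, 7:+C, 8:-B, 9:-C, 10:-*, 11:-B
Rule 1 (one point beyond the 3σ limits) is satisfied at point 10.

rule 1 at point 10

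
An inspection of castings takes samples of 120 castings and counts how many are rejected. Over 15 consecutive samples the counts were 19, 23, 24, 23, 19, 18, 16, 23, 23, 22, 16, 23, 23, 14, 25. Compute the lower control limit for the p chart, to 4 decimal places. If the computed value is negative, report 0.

p̄ = Σdᵢ / (k·n) = 311 / (15 × 120) = 0.17278
LCL = p̄ − 3·√(p̄(1−p̄)/n) = 0.17278 − 3 × 0.03451 = 0.06924

0.0692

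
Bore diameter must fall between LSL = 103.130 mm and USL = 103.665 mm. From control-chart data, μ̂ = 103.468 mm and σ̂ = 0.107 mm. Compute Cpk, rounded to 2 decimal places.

Cpu = (USL − μ̂) / (3σ̂) = (103.665 − 103.468) / (3 × 0.107) = 0.6137; Cpl = (μ̂ − LSL) / (3σ̂) = (103.468 − 103.130) / (3 × 0.107) = 1.0530; Cpk = min(Cpu, Cpl) = 0.6137

0.61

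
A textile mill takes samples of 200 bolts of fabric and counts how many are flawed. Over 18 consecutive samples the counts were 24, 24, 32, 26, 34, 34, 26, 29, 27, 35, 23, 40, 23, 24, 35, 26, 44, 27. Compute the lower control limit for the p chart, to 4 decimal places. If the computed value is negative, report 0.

p̄ = Σdᵢ / (k·n) = 533 / (18 × 200) = 0.14806
LCL = p̄ − 3·√(p̄(1−p̄)/n) = 0.14806 − 3 × 0.02511 = 0.07272

0.0727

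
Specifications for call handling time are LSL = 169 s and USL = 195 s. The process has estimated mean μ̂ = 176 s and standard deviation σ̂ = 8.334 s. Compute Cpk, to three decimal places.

Cpu = (USL − μ̂) / (3σ̂) = (195 − 176) / (3 × 8.334) = 0.7599; Cpl = (μ̂ − LSL) / (3σ̂) = (176 − 169) / (3 × 8.334) = 0.2800; Cpk = min(Cpu, Cpl) = 0.2800

0.280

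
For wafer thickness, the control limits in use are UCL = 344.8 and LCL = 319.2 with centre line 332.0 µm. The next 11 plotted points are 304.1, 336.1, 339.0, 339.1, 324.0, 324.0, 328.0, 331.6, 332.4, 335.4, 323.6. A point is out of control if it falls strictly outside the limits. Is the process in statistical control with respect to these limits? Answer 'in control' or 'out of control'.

Compare each point to [319.2, 344.8]: sample 1 = 304.1 < LCL.

out of control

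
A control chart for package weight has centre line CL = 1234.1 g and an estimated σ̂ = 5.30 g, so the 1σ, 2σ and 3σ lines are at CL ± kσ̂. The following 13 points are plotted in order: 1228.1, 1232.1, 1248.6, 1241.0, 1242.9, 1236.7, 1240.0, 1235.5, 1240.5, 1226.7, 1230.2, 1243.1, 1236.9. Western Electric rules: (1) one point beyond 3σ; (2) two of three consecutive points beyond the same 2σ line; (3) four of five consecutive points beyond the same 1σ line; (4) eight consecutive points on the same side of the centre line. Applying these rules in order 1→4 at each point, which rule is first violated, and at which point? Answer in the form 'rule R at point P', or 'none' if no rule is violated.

rule 3 at point 7

Zone of each point (C = within 1σ̂, B = 1σ̂–2σ̂, A = 2σ̂–3σ̂, * = beyond 3σ̂; sign = side of CL): 1:-B, 2:-C, 3:+A, 4:+B, 5:+B, 6:+C, 7:+B, 8:+C, 9:+B, 10:-B, 11:-C, 12:+B, 13:+C
Rule 3 (four of five consecutive points beyond the same 1σ limit) is satisfied at point 7.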